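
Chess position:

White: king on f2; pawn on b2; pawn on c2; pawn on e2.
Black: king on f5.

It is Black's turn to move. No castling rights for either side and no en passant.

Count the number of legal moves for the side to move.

Black to move; king on f5.
In check: no.
Legal moves: Kg6, Kf6, Ke6, Kg5, Ke5, Kg4, Kf4, Ke4.
Count: 8.

8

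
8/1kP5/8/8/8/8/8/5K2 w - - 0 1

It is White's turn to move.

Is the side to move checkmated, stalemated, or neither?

neither

White to move; white king on f1.
In check: no.
Legal moves for White: Kg2, Kf2, Ke2, Kg1, Ke1, c8=Q+, c8=R, c8=B+, c8=N.
White has 9 legal moves and is not in check → neither.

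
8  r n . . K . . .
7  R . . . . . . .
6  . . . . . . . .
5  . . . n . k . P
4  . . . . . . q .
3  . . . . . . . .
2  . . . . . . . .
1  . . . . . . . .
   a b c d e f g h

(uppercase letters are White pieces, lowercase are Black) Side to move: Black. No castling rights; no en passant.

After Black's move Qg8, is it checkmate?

yes

After Qg8: white king on e8; in check: yes, from the black queen on g8.
King squares — d7: attacked by Nb8; e7: attacked by Nd5; f7: attacked by Qg8; d8: attacked by Qg8; f8: attacked by Qg8.
White has no legal moves → checkmate.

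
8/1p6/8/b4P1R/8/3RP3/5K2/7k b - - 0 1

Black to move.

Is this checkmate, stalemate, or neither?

checkmate

Black to move; black king on h1.
In check: yes, from the white rook on h5.
King squares — g1: attacked by Kf2; g2: attacked by Kf2; h2: attacked by Rh5.
Legal moves for Black: none.
In check with no legal moves → checkmate.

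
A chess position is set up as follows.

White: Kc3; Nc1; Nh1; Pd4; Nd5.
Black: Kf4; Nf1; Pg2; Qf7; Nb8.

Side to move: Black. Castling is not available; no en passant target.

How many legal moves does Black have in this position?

6

Black to move; king on f4.
In check: yes, from the white knight on d5.
Legal moves: Kg5, Kf5, Kg4, Ke4, Kf3, Qxd5.
Count: 6.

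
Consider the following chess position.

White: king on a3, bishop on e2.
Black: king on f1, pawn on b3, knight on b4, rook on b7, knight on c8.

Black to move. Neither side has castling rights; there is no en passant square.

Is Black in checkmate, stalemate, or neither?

Black to move; black king on f1.
In check: yes, from the white bishop on e2.
King squares — e1: available; g1: available; e2: available; f2: available; g2: available.
Legal moves for Black: Kg2, Kf2, Kxe2, Kg1, Ke1.
Black is in check but has 5 legal moves → neither.

neither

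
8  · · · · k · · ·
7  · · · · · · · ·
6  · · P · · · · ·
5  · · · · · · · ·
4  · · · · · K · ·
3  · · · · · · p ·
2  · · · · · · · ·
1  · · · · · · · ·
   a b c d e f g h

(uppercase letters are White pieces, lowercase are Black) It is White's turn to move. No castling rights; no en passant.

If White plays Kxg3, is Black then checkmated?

After Kxg3: black king on e8; in check: no.
Black is not in check, so this cannot be checkmate.

no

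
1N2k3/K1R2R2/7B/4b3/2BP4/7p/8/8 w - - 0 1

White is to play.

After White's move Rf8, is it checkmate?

After Rf8: black king on e8; in check: yes, from the white rook on f8.
King squares — d7: attacked by Rc7; e7: attacked by Rc7; f7: attacked by Bc4; d8: attacked by Rf8; f8: attacked by Bh6.
Black has no legal moves → checkmate.

yes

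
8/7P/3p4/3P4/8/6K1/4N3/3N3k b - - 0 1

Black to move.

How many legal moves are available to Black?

Black to move; king on h1.
In check: no.
Legal moves: none.
Count: 0.

0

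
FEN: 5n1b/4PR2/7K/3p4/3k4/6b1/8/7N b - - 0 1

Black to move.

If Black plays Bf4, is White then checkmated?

After Bf4: white king on h6; in check: yes, from the black bishop on f4.
White has 2 legal replies: Kh5, Rxf4+.
In check but a legal move exists → not checkmate.

no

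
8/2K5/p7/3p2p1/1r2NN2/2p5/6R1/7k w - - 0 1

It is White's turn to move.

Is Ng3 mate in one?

After Ng3: black king on h1; in check: yes, from the white knight on g3.
King squares — g1: attacked by Rg2; g2: attacked by Nf4; h2: attacked by Rg2.
Black has no legal moves → checkmate.

yes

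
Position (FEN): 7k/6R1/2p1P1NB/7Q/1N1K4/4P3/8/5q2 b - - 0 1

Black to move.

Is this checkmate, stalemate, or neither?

checkmate

Black to move; black king on h8.
In check: yes, from the white knight on g6.
King squares — g7: attacked by Bh6; h7: attacked by Rg7; g8: attacked by Rg7.
Legal moves for Black: none.
In check with no legal moves → checkmate.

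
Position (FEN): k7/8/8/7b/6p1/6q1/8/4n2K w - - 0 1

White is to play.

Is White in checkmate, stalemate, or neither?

White to move; white king on h1.
In check: no.
King squares — g1: attacked by Qg3; g2: attacked by Ne1; h2: attacked by Qg3.
Legal moves for White: none.
Not in check and no legal moves → stalemate.

stalemate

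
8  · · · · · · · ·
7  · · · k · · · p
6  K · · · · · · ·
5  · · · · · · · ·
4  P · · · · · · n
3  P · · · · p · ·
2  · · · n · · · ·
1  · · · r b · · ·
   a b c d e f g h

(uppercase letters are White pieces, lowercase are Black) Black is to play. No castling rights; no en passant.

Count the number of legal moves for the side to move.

24

Black to move; king on d7.
In check: no.
Legal moves: Ke8, Kd8, Kc8, Ke7, Kc7, Ke6, Kd6, Kc6, Ng6, Nf5, Ng2, Ne4, Nc4, Nb3, Nf1, Nb1, Bg3, Bf2, Rc1, Rb1, Ra1, h6, f2, h5.
Count: 24.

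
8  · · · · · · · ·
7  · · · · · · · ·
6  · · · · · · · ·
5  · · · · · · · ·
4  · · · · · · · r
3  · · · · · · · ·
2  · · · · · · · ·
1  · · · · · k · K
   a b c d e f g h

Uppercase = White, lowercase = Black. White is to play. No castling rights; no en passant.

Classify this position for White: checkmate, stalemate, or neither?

White to move; white king on h1.
In check: yes, from the black rook on h4.
King squares — g1: attacked by Kf1; g2: attacked by Kf1; h2: attacked by Rh4.
Legal moves for White: none.
In check with no legal moves → checkmate.

checkmate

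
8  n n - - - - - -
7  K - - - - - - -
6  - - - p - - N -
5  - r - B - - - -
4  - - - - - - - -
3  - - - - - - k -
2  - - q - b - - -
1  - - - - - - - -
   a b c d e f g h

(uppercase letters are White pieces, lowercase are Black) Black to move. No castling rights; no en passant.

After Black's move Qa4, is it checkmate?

After Qa4: white king on a7; in check: yes, from the black queen on a4.
King squares — a6: attacked by Qa4; b6: attacked by Rb5; b7: attacked by Rb5; a8: attacked by Qa4; b8: attacked by Rb5.
White has no legal moves → checkmate.

yes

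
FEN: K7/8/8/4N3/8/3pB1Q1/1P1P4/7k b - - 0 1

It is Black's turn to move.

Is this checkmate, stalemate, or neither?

stalemate

Black to move; black king on h1.
In check: no.
King squares — g1: attacked by Be3; g2: attacked by Qg3; h2: attacked by Qg3.
Legal moves for Black: none.
Not in check and no legal moves → stalemate.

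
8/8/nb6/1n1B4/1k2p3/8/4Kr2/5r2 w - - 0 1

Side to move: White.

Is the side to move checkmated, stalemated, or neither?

White to move; white king on e2.
In check: yes, from the black rook on f2.
King squares — d1: attacked by Rf1; e1: attacked by Rf1; f1: attacked by Rf2; d2: attacked by Rf2; f2: attacked by Rf1; d3: attacked by Pe4; e3: attacked by Bb6; f3: attacked by Rf2.
Legal moves for White: none.
In check with no legal moves → checkmate.

checkmate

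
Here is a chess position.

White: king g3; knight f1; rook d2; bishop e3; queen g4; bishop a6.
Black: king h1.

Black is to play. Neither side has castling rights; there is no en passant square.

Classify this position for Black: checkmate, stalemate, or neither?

Black to move; black king on h1.
In check: no.
King squares — g1: attacked by Be3; g2: attacked by Rd2; h2: attacked by Nf1.
Legal moves for Black: none.
Not in check and no legal moves → stalemate.

stalemate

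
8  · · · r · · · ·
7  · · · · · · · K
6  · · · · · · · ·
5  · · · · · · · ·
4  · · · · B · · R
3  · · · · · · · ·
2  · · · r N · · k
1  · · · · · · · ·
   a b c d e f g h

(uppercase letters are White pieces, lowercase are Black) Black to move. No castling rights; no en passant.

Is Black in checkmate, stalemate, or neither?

Black to move; black king on h2.
In check: yes, from the white rook on h4.
King squares — g1: attacked by Ne2; h1: attacked by Be4; g2: attacked by Be4; g3: attacked by Ne2; h3: attacked by Rh4.
Legal moves for Black: none.
In check with no legal moves → checkmate.

checkmate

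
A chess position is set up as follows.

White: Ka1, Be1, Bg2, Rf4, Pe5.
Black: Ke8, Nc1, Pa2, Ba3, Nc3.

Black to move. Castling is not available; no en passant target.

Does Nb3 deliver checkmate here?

After Nb3: white king on a1; in check: yes, from the black knight on b3.
King squares — b1: attacked by Pa2; a2: attacked by Nc3; b2: attacked by Ba3.
White has no legal moves → checkmate.

yes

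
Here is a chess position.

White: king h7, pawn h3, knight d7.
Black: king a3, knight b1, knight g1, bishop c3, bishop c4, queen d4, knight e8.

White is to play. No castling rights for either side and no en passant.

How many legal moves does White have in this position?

9

White to move; king on h7.
In check: no.
Legal moves: Kh6, Kg6, Nf8, Nb8, Nf6, Nb6, Ne5, Nc5, h4.
Count: 9.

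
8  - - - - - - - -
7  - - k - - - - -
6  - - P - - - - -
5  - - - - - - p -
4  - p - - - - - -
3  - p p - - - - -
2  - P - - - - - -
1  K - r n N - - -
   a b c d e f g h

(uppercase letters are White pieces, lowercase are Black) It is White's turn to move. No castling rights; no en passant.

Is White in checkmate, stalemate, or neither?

White to move; white king on a1.
In check: yes, from the black rook on c1.
King squares — b1: attacked by Rc1; a2: attacked by Pb3; b2: own pawn.
Legal moves for White: none.
In check with no legal moves → checkmate.

checkmate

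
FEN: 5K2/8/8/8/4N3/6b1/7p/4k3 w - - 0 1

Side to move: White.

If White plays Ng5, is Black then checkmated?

no

After Ng5: black king on e1; in check: no.
Black is not in check, so this cannot be checkmate.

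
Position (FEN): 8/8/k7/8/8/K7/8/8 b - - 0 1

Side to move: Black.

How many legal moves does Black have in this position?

5

Black to move; king on a6.
In check: no.
Legal moves: Kb7, Ka7, Kb6, Kb5, Ka5.
Count: 5.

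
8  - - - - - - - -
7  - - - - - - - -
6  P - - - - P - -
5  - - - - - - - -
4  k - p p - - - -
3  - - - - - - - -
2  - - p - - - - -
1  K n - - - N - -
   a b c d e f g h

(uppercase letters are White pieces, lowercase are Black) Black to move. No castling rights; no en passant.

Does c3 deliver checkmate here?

After c3: white king on a1; in check: no.
White is not in check, so this cannot be checkmate.

no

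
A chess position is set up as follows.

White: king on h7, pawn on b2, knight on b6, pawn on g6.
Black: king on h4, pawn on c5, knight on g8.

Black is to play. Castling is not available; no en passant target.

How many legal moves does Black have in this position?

9

Black to move; king on h4.
In check: no.
Legal moves: Ne7, Nh6, Nf6+, Kh5, Kg5, Kg4, Kh3, Kg3, c4.
Count: 9.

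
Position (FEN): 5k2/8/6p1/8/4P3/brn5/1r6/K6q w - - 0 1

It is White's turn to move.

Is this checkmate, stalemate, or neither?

checkmate

White to move; white king on a1.
In check: yes, from the black queen on h1.
King squares — b1: attacked by Qh1; a2: attacked by Rb2; b2: attacked by Ba3.
Legal moves for White: none.
In check with no legal moves → checkmate.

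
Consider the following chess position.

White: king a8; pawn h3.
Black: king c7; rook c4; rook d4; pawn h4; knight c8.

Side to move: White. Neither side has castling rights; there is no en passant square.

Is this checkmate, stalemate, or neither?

stalemate

White to move; white king on a8.
In check: no.
King squares — a7: attacked by Nc8; b7: attacked by Kc7; b8: attacked by Kc7.
Legal moves for White: none.
Not in check and no legal moves → stalemate.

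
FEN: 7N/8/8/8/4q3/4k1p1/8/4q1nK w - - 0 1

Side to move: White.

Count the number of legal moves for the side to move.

White to move; king on h1.
In check: yes, from the black queen on e4.
Legal moves: none.
Count: 0.

0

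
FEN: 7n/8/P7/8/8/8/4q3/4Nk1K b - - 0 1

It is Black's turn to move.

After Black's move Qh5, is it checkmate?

yes

After Qh5: white king on h1; in check: yes, from the black queen on h5.
King squares — g1: attacked by Kf1; g2: attacked by Kf1; h2: attacked by Qh5.
White has no legal moves → checkmate.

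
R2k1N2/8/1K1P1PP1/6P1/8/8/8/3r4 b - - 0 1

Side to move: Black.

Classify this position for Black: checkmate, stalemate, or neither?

checkmate

Black to move; black king on d8.
In check: yes, from the white rook on a8.
King squares — c7: attacked by Kb6; d7: attacked by Nf8; e7: attacked by Pd6; c8: attacked by Ra8; e8: attacked by Ra8.
Legal moves for Black: none.
In check with no legal moves → checkmate.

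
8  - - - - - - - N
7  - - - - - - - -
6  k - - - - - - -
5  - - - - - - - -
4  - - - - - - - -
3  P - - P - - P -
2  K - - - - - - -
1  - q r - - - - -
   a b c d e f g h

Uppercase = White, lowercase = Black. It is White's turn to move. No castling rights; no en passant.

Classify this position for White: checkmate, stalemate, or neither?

checkmate

White to move; white king on a2.
In check: yes, from the black queen on b1.
King squares — a1: attacked by Qb1; b1: attacked by Rc1; b2: attacked by Qb1; a3: own pawn; b3: attacked by Qb1.
Legal moves for White: none.
In check with no legal moves → checkmate.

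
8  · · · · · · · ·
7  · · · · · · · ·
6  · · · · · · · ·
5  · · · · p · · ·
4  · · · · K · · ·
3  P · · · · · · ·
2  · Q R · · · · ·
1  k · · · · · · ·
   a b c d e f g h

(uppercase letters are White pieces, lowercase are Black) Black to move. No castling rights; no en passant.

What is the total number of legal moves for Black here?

Black to move; king on a1.
In check: yes, from the white queen on b2.
Legal moves: none.
Count: 0.

0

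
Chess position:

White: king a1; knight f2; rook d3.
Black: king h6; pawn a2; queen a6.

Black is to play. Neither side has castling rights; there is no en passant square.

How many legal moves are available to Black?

21

Black to move; king on h6.
In check: no.
Legal moves: Kh7, Kg7, Kg6, Kh5, Kg5, Qc8, Qa8, Qb7, Qa7, Qg6, Qf6+, Qe6, Qd6, Qc6, Qb6, Qb5, Qa5, Qc4, Qa4, Qxd3, Qa3.
Count: 21.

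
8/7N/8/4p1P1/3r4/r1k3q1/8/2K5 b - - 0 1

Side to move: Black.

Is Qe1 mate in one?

yes

After Qe1: white king on c1; in check: yes, from the black queen on e1.
King squares — b1: attacked by Qe1; d1: attacked by Qe1; b2: attacked by Kc3; c2: attacked by Kc3; d2: attacked by Qe1.
White has no legal moves → checkmate.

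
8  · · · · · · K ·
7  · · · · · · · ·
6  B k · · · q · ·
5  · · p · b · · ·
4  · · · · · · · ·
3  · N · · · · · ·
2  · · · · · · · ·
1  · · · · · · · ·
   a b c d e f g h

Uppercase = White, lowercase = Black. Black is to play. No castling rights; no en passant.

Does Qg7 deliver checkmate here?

After Qg7: white king on g8; in check: yes, from the black queen on g7.
King squares — f7: attacked by Qg7; g7: attacked by Be5; h7: attacked by Qg7; f8: attacked by Qg7; h8: attacked by Qg7.
White has no legal moves → checkmate.

yes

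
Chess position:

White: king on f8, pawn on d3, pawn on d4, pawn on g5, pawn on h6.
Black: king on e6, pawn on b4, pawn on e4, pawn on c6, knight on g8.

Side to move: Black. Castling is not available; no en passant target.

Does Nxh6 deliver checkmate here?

After Nxh6: white king on f8; in check: no.
White is not in check, so this cannot be checkmate.

no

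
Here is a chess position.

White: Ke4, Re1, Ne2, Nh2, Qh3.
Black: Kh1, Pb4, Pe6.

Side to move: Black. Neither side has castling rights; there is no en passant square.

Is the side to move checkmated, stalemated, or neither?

Black to move; black king on h1.
In check: yes, from the white rook on e1.
King squares — g1: attacked by Re1; g2: attacked by Qh3; h2: attacked by Qh3.
Legal moves for Black: none.
In check with no legal moves → checkmate.

checkmate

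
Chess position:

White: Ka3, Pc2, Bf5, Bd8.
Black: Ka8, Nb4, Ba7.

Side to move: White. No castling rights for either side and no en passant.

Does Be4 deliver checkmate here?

no

After Be4: black king on a8; in check: yes, from the white bishop on e4.
Black has 3 legal replies: Kb8, Nc6, Nd5.
In check but a legal move exists → not checkmate.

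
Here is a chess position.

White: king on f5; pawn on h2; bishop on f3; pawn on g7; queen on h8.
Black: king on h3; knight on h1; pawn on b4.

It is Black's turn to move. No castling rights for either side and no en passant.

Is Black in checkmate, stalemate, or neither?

Black to move; black king on h3.
In check: yes, from the white queen on h8.
King squares — g2: attacked by Bf3; h2: attacked by Qh8; g3: attacked by Ph2; g4: attacked by Bf3; h4: attacked by Qh8.
Legal moves for Black: none.
In check with no legal moves → checkmate.

checkmate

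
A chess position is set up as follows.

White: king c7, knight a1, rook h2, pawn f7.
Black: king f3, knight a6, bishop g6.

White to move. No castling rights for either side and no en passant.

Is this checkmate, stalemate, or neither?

neither

White to move; white king on c7.
In check: yes, from the black knight on a6.
Legal moves for White: Kd8, Kc8, Kd7, Kb7, Kd6, Kc6, Kb6.
White is in check but has 7 legal moves → neither.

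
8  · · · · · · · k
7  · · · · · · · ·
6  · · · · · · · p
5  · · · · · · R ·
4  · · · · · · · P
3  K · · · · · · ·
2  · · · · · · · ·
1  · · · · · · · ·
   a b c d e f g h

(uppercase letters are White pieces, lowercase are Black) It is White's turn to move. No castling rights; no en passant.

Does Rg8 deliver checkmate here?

After Rg8: black king on h8; in check: yes, from the white rook on g8.
Black has 2 legal replies: Kxg8, Kh7.
In check but a legal move exists → not checkmate.

no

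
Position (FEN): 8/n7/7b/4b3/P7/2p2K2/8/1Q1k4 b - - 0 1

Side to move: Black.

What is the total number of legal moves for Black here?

Black to move; king on d1.
In check: yes, from the white queen on b1.
Legal moves: Kd2, Bc1.
Count: 2.

2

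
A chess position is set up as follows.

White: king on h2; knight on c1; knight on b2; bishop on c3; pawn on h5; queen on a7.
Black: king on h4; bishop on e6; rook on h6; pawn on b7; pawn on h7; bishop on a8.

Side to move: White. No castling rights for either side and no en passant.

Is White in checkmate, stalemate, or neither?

White to move; white king on h2.
In check: no.
Legal moves for White include: Qb8, Qxa8, Qxb7, Qb6, Qa6, Qc5, Qa5, Qd4+, Qa4+, Qe3, Qa3, Qf2+, Qa2, Qg1, Qa1, Bh8, Bg7, Bf6+, ... (list truncated; more exist).
White has legal moves and is not in check → neither.

neither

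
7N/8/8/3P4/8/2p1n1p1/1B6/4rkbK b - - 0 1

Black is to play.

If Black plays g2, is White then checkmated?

yes

After g2: white king on h1; in check: yes, from the black pawn on g2.
King squares — g1: attacked by Kf1; g2: attacked by Kf1; h2: attacked by Bg1.
White has no legal moves → checkmate.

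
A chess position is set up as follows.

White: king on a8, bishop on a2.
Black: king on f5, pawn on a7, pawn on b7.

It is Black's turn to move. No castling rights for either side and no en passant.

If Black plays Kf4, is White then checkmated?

no

After Kf4: white king on a8; in check: no.
White is not in check, so this cannot be checkmate.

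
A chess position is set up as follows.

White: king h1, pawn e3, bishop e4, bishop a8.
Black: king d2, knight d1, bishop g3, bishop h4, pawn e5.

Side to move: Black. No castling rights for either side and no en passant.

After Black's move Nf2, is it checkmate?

After Nf2: white king on h1; in check: yes, from the black knight on f2.
White has 2 legal replies: Kg2, Kg1.
In check but a legal move exists → not checkmate.

no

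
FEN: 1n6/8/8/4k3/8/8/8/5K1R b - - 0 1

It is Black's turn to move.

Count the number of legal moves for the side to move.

11

Black to move; king on e5.
In check: no.
Legal moves: Nd7, Nc6, Na6, Kf6, Ke6, Kd6, Kf5, Kd5, Kf4, Ke4, Kd4.
Count: 11.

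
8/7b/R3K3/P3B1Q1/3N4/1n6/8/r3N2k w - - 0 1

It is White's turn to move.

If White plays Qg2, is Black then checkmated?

After Qg2: black king on h1; in check: yes, from the white queen on g2.
King squares — g1: attacked by Qg2; g2: attacked by Ne1; h2: attacked by Qg2.
Black has no legal moves → checkmate.

yes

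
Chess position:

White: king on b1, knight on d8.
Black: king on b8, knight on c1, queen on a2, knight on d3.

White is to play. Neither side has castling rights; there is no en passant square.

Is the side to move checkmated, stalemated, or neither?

White to move; white king on b1.
In check: yes, from the black queen on a2.
King squares — a1: attacked by Qa2; c1: attacked by Nd3; a2: attacked by Nc1; b2: attacked by Qa2; c2: attacked by Qa2.
Legal moves for White: none.
In check with no legal moves → checkmate.

checkmate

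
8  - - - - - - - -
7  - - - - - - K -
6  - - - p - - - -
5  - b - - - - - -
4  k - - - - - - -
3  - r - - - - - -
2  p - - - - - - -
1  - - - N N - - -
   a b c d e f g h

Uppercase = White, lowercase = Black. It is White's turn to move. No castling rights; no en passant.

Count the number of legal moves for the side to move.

16

White to move; king on g7.
In check: no.
Legal moves: Kh8, Kg8, Kf8, Kh7, Kf7, Kh6, Kg6, Kf6, Nf3, Nd3, Ng2, Nc2, Ne3, Nc3+, Nf2, Nb2+.
Count: 16.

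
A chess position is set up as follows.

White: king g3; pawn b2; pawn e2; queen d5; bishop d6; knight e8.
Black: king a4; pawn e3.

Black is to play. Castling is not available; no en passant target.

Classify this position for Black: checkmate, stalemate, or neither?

Black to move; black king on a4.
In check: no.
King squares — a3: attacked by Pb2; b3: attacked by Qd5; b4: attacked by Bd6; a5: attacked by Qd5; b5: attacked by Qd5.
Legal moves for Black: none.
Not in check and no legal moves → stalemate.

stalemate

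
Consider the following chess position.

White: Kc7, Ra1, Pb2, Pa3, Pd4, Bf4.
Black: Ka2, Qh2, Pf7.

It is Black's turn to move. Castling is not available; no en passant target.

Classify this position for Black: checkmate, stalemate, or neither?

Black to move; black king on a2.
In check: yes, from the white rook on a1.
Legal moves for Black: Kb3, Kxb2, Kxa1.
Black is in check but has 3 legal moves → neither.

neither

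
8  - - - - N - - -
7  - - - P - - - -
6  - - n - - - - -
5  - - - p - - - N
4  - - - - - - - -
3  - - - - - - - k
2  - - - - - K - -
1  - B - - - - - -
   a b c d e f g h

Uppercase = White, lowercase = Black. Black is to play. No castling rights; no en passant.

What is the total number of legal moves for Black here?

12

Black to move; king on h3.
In check: no.
Legal moves: Nd8, Nb8, Ne7, Na7, Ne5, Na5, Nd4, Nb4, Kh4, Kg4, Kh2, d4.
Count: 12.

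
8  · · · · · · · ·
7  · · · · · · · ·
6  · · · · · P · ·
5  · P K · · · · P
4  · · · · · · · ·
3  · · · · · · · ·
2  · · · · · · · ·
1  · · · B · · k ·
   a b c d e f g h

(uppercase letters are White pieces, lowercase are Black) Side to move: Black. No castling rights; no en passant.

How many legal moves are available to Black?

Black to move; king on g1.
In check: no.
Legal moves: Kh2, Kg2, Kf2, Kh1, Kf1.
Count: 5.

5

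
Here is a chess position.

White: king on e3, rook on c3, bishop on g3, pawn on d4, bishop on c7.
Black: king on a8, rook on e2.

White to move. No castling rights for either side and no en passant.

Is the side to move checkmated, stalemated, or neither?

White to move; white king on e3.
In check: yes, from the black rook on e2.
King squares — d2: attacked by Re2; e2: available; f2: attacked by Re2; d3: available; f3: available; d4: own pawn; e4: attacked by Re2; f4: available.
Legal moves for White: Kf4, Kf3, Kd3, Kxe2.
White is in check but has 4 legal moves → neither.

neither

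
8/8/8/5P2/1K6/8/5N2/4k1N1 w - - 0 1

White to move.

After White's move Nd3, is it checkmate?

After Nd3: black king on e1; in check: yes, from the white knight on d3.
Black has 3 legal replies: Kd2, Kf1, Kd1.
In check but a legal move exists → not checkmate.

no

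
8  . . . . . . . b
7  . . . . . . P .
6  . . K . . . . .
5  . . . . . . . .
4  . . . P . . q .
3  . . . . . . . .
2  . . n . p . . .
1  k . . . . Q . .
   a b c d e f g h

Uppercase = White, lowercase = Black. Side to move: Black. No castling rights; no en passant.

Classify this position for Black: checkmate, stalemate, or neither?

neither

Black to move; black king on a1.
In check: yes, from the white queen on f1.
King squares — b1: attacked by Qf1; a2: available; b2: available.
Legal moves for Black: Kb2, Ka2, Ne1, exf1=Q, exf1=R, exf1=B, exf1=N, e1=Q, e1=R, e1=B, e1=N.
Black is in check but has 11 legal moves → neither.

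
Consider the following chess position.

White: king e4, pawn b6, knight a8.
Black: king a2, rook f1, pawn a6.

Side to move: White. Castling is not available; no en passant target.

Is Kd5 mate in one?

no

After Kd5: black king on a2; in check: no.
Black is not in check, so this cannot be checkmate.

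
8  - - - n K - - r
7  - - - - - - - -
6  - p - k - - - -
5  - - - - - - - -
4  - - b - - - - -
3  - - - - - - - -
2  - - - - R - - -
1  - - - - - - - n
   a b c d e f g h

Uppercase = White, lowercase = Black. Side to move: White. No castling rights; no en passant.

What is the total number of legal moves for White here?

White to move; king on e8.
In check: yes, from the black rook on h8.
Legal moves: none.
Count: 0.

0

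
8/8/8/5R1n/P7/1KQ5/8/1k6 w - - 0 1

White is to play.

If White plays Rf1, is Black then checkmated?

yes

After Rf1: black king on b1; in check: yes, from the white rook on f1.
King squares — a1: attacked by Rf1; c1: attacked by Rf1; a2: attacked by Kb3; b2: attacked by Kb3; c2: attacked by Kb3.
Black has no legal moves → checkmate.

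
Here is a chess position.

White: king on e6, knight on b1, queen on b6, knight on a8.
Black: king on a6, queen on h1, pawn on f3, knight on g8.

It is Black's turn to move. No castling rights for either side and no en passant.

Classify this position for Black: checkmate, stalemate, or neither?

Black to move; black king on a6.
In check: yes, from the white queen on b6.
King squares — a5: attacked by Qb6; b5: attacked by Qb6; b6: attacked by Na8; a7: attacked by Qb6; b7: attacked by Qb6.
Legal moves for Black: none.
In check with no legal moves → checkmate.

checkmate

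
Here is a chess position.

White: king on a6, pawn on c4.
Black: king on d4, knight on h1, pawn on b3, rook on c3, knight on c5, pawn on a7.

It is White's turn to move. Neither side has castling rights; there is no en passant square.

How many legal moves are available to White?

3

White to move; king on a6.
In check: yes, from the black knight on c5.
Legal moves: Kxa7, Kb5, Ka5.
Count: 3.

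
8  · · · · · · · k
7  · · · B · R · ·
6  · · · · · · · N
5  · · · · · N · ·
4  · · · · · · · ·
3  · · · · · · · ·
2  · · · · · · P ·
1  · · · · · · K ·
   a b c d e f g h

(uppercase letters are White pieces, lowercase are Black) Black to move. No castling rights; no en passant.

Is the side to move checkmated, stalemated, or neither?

Black to move; black king on h8.
In check: no.
King squares — g7: attacked by Nf5; h7: attacked by Rf7; g8: attacked by Nh6.
Legal moves for Black: none.
Not in check and no legal moves → stalemate.

stalemate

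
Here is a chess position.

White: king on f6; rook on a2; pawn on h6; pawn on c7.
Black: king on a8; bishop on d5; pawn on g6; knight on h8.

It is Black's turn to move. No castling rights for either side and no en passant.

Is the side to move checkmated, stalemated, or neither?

Black to move; black king on a8.
In check: yes, from the white rook on a2.
King squares — a7: attacked by Ra2; b7: available; b8: attacked by Pc7.
Legal moves for Black: Kb7, Bxa2.
Black is in check but has 2 legal moves → neither.

neither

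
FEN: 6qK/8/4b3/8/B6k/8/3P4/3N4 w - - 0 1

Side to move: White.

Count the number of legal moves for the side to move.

0

White to move; king on h8.
In check: yes, from the black queen on g8.
Legal moves: none.
Count: 0.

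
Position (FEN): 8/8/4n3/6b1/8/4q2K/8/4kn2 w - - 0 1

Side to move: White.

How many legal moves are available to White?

2

White to move; king on h3.
In check: yes, from the black queen on e3.
Legal moves: Kg4, Kg2.
Count: 2.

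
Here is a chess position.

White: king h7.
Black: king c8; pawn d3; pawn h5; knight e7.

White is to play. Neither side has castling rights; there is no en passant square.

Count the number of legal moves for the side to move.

3

White to move; king on h7.
In check: no.
Legal moves: Kh8, Kg7, Kh6.
Count: 3.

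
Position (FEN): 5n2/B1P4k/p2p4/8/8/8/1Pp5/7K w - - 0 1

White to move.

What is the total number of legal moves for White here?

16

White to move; king on h1.
In check: no.
Legal moves: Bb8, Bb6, Bc5, Bd4, Be3, Bf2, Bg1, Kh2, Kg2, Kg1, c8=Q, c8=R, c8=B, c8=N, b3, b4.
Count: 16.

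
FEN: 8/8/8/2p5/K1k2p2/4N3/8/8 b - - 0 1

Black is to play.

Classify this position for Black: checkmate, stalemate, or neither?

neither

Black to move; black king on c4.
In check: yes, from the white knight on e3.
Legal moves for Black: Kd4, Kd3, Kc3, fxe3.
Black is in check but has 4 legal moves → neither.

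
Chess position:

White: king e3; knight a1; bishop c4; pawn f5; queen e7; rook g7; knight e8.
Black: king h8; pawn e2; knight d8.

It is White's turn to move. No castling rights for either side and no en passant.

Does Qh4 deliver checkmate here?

yes

After Qh4: black king on h8; in check: yes, from the white queen on h4.
King squares — g7: attacked by Ne8; h7: attacked by Qh4; g8: attacked by Bc4.
Black has no legal moves → checkmate.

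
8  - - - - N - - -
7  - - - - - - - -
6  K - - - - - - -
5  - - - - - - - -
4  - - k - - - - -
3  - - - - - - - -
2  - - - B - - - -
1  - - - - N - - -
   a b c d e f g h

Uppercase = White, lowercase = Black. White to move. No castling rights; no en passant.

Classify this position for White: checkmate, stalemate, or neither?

White to move; white king on a6.
In check: no.
Legal moves for White include: Ng7, Nc7, Nf6, Nd6+, Kb7, Ka7, Kb6, Ka5, Bh6, Bg5, Ba5, Bf4, Bb4, Be3, Bc3, Bc1, Nf3, Nd3, ... (list truncated; more exist).
White has legal moves and is not in check → neither.

neither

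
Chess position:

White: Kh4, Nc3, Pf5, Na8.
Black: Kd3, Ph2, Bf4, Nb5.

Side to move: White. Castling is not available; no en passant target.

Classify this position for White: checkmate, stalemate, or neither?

White to move; white king on h4.
In check: no.
Legal moves for White: Nc7, Nb6, Kh5, Kg4, Kh3, Nd5, Nxb5, Ne4, Na4, Ne2, Na2, Nd1, Nb1, f6.
White has 14 legal moves and is not in check → neither.

neither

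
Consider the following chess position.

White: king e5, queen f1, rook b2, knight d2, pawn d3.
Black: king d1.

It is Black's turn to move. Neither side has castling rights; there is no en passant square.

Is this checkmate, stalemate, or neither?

Black to move; black king on d1.
In check: yes, from the white queen on f1.
King squares — c1: attacked by Qf1; e1: attacked by Qf1; c2: attacked by Rb2; d2: attacked by Rb2; e2: attacked by Qf1.
Legal moves for Black: none.
In check with no legal moves → checkmate.

checkmate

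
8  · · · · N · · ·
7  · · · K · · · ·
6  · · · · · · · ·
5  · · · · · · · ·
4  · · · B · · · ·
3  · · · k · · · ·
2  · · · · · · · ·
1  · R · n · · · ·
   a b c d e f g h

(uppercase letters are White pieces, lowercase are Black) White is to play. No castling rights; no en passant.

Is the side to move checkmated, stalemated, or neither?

neither

White to move; white king on d7.
In check: no.
Legal moves for White include: Ng7, Nc7, Nf6, Nd6, Kd8, Kc8, Ke7, Kc7, Ke6, Kd6, Kc6, Bh8, Bg7, Ba7, Bf6, Bb6, Be5, Bc5, ... (list truncated; more exist).
White has legal moves and is not in check → neither.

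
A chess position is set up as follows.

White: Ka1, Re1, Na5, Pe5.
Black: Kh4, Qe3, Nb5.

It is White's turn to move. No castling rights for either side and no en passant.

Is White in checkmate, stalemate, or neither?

neither

White to move; white king on a1.
In check: no.
Legal moves for White: Nb7, Nc6, Nc4, Nb3, Rxe3, Re2, Rh1+, Rg1, Rf1, Rd1, Rc1, Rb1, Kb2, Ka2, Kb1, e6.
White has 16 legal moves and is not in check → neither.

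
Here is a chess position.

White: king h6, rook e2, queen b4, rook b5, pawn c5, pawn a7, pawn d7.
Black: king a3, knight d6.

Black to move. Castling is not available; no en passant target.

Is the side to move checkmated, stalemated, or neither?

checkmate

Black to move; black king on a3.
In check: yes, from the white queen on b4.
King squares — a2: attacked by Re2; b2: attacked by Re2; b3: attacked by Qb4; a4: attacked by Qb4; b4: attacked by Rb5.
Legal moves for Black: none.
In check with no legal moves → checkmate.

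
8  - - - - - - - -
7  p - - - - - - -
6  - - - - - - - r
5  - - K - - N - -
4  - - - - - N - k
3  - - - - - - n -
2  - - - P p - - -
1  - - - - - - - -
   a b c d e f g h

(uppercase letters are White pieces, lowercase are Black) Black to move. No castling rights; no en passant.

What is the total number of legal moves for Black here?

3

Black to move; king on h4.
In check: yes, from the white knight on f5.
Legal moves: Kg5, Kg4, Nxf5.
Count: 3.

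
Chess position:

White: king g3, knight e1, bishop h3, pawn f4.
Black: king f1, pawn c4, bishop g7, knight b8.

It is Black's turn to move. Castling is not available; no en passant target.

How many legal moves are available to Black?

Black to move; king on f1.
In check: yes, from the white bishop on h3.
Legal moves: Ke2, Kg1, Kxe1.
Count: 3.

3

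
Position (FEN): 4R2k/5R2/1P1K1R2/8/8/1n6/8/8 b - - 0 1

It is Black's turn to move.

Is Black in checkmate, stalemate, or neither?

checkmate

Black to move; black king on h8.
In check: yes, from the white rook on e8.
King squares — g7: attacked by Rf7; h7: attacked by Rf7; g8: attacked by Re8.
Legal moves for Black: none.
In check with no legal moves → checkmate.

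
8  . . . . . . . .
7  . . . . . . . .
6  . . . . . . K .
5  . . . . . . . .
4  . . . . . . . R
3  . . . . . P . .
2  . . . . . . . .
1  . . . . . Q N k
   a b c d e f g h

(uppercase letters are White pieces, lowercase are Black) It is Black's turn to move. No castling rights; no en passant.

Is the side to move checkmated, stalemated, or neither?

checkmate

Black to move; black king on h1.
In check: yes, from the white rook on h4.
King squares — g1: attacked by Qf1; g2: attacked by Qf1; h2: attacked by Rh4.
Legal moves for Black: none.
In check with no legal moves → checkmate.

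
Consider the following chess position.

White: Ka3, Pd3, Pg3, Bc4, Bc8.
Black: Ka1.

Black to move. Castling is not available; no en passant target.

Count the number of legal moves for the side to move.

Black to move; king on a1.
In check: no.
Legal moves: Kb1.
Count: 1.

1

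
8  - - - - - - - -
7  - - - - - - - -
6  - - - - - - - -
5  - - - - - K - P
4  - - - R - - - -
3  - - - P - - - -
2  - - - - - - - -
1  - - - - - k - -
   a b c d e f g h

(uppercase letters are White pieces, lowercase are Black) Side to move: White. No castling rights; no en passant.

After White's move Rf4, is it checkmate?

After Rf4: black king on f1; in check: yes, from the white rook on f4.
Black has 4 legal replies: Kg2, Ke2, Kg1, Ke1.
In check but a legal move exists → not checkmate.

no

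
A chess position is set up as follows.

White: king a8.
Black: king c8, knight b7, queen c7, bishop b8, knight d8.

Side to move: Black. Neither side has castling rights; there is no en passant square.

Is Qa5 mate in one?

After Qa5: white king on a8; in check: yes, from the black queen on a5.
King squares — a7: attacked by Qa5; b7: attacked by Kc8; b8: attacked by Kc8.
White has no legal moves → checkmate.

yes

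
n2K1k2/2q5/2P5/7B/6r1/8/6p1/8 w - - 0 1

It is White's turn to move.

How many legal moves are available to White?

0

White to move; king on d8.
In check: yes, from the black queen on c7.
Legal moves: none.
Count: 0.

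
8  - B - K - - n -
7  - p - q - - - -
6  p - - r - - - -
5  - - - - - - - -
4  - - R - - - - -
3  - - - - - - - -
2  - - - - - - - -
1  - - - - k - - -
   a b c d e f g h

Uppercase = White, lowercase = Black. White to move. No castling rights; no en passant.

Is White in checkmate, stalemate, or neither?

checkmate

White to move; white king on d8.
In check: yes, from the black queen on d7.
King squares — c7: attacked by Qd7; d7: attacked by Rd6; e7: attacked by Qd7; c8: attacked by Qd7; e8: attacked by Qd7.
Legal moves for White: none.
In check with no legal moves → checkmate.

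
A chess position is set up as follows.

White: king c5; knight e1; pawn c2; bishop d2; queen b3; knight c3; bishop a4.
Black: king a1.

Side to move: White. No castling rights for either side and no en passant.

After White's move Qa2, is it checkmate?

After Qa2: black king on a1; in check: yes, from the white queen on a2.
King squares — b1: attacked by Qa2; a2: attacked by Nc3; b2: attacked by Qa2.
Black has no legal moves → checkmate.

yes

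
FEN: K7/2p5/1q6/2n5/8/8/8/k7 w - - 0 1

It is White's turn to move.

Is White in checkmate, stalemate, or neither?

stalemate

White to move; white king on a8.
In check: no.
King squares — a7: attacked by Qb6; b7: attacked by Nc5; b8: attacked by Qb6.
Legal moves for White: none.
Not in check and no legal moves → stalemate.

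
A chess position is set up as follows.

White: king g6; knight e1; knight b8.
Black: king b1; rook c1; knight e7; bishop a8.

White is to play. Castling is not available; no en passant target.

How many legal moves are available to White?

7

White to move; king on g6.
In check: yes, from the black knight on e7.
Legal moves: Kh7, Kg7, Kf7, Kh6, Kf6, Kh5, Kg5.
Count: 7.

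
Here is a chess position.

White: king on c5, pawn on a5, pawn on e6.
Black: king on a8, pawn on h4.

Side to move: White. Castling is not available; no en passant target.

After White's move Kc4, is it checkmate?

no

After Kc4: black king on a8; in check: no.
Black is not in check, so this cannot be checkmate.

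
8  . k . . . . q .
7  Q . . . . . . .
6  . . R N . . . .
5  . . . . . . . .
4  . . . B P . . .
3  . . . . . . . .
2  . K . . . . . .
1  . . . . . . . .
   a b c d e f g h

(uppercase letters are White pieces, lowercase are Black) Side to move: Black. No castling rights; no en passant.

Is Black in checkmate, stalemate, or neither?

Black to move; black king on b8.
In check: yes, from the white queen on a7.
King squares — a7: attacked by Bd4; b7: attacked by Nd6; c7: attacked by Rc6; a8: attacked by Qa7; c8: attacked by Rc6.
Legal moves for Black: none.
In check with no legal moves → checkmate.

checkmate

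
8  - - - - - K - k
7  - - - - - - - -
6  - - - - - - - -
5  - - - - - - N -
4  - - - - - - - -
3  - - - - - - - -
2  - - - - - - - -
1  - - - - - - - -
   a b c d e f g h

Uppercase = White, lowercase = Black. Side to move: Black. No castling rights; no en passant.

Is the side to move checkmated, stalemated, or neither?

Black to move; black king on h8.
In check: no.
King squares — g7: attacked by Kf8; h7: attacked by Ng5; g8: attacked by Kf8.
Legal moves for Black: none.
Not in check and no legal moves → stalemate.

stalemate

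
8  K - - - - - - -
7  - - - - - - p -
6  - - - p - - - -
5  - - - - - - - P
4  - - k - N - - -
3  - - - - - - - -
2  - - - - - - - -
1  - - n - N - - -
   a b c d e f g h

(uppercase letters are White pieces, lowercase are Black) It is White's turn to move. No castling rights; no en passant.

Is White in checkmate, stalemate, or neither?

White to move; white king on a8.
In check: no.
Legal moves for White: Kb8, Kb7, Ka7, Nf6, Nxd6+, Ng5, Nc5, Ng3, Nc3, Nf2, Nd2+, Nf3, Nd3, Ng2, Nc2, h6.
White has 16 legal moves and is not in check → neither.

neither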